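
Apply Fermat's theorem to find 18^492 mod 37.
By Fermat: 18^{36} ≡ 1 mod 37. 492 ≡ 24 mod 36. So 18^{492} ≡ 18^{24} ≡ 26 mod 37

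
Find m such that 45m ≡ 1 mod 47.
Since 47 is prime, by Fermat 45^(-1) ≡ 45^{45} ≡ 23 mod 47. Verify: 45 × 23 = 1035 ≡ 1 mod 47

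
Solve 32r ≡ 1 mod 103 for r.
Since 103 is prime, by Fermat 32^(-1) ≡ 32^{101} ≡ 29 mod 103. Verify: 32 × 29 = 928 ≡ 1 mod 103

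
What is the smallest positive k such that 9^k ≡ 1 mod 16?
Powers of 9 mod 16: 9^1≡9, 9^2≡1. So the order of 9 is 2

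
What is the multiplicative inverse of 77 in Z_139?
Since 139 is prime, by Fermat 77^(-1) ≡ 77^{137} ≡ 65 mod 139. Verify: 77 × 65 = 5005 ≡ 1 mod 139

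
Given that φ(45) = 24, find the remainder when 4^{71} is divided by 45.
By Euler: 4^{24} ≡ 1 (mod 45) since gcd(4, 45) = 1. 71 = 2×24 + 23. So 4^{71} ≡ 4^{23} ≡ 34 (mod 45)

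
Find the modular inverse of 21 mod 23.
Since 23 is prime, by Fermat 21^(-1) ≡ 21^{21} ≡ 11 mod 23. Verify: 21 × 11 = 231 ≡ 1 mod 23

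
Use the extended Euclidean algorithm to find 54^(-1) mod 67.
Extended GCD: 54(-31) + 67(25) = 1. So 54^(-1) ≡ -31 ≡ 36 mod 67. Verify: 54 × 36 = 1944 ≡ 1 mod 67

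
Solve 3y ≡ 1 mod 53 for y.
Since 53 is prime, by Fermat 3^(-1) ≡ 3^{51} ≡ 18 mod 53. Verify: 3 × 18 = 54 ≡ 1 mod 53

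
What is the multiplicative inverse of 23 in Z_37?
Since 37 is prime, by Fermat 23^(-1) ≡ 23^{35} ≡ 29 (mod 37). Verify: 23 × 29 = 667 ≡ 1 (mod 37)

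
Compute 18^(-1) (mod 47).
Since 47 is prime, by Fermat 18^(-1) ≡ 18^{45} ≡ 34 (mod 47). Verify: 18 × 34 = 612 ≡ 1 (mod 47)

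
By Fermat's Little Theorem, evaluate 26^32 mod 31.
By Fermat: 26^{30} ≡ 1 mod 31. So 26^{32} = 26^{30} · 26^{2} ≡ 26^{2} ≡ 25 mod 31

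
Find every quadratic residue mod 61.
Squares in Z_61*: {1, 3, 4, 5, 9, 12, 13, 14, 15, 16, 19, 20, 22, 25, 27, 34, 36, 39, 41, 42, 45, 46, 47, 48, 49, 52, 56, 57, 58, 60}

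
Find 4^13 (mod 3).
Using Fermat: 4^{2} ≡ 1 (mod 3). 13 ≡ 1 (mod 2). So 4^{13} ≡ 4^{1} ≡ 1 (mod 3)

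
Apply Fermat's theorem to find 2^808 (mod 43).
By Fermat: 2^{42} ≡ 1 (mod 43). 808 ≡ 10 (mod 42). So 2^{808} ≡ 2^{10} ≡ 35 (mod 43)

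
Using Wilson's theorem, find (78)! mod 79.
By Wilson's theorem, (78)! ≡ -1 ≡ 78 (mod 79)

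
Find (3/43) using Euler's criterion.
(3/43) = 3^{21} mod 43 = -1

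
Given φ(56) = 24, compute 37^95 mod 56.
By Euler: 37^{24} ≡ 1 (mod 56) since gcd(37, 56) = 1. 95 = 3×24 + 23. So 37^{95} ≡ 37^{23} ≡ 53 (mod 56)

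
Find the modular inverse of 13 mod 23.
Since 23 is prime, by Fermat 13^(-1) ≡ 13^{21} ≡ 16 mod 23. Verify: 13 × 16 = 208 ≡ 1 mod 23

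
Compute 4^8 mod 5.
Using Fermat: 4^{4} ≡ 1 (mod 5). 8 ≡ 0 (mod 4). So 4^{8} ≡ 4^{0} ≡ 1 (mod 5)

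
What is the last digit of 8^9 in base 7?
Using Fermat: 8^{6} ≡ 1 mod 7. 9 ≡ 3 mod 6. So 8^{9} ≡ 8^{3} ≡ 1 mod 7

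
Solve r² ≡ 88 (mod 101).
The square roots of 88 mod 101 are 54 and 47. Verify: 54² = 2916 ≡ 88 (mod 101)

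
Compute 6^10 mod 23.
By repeated squaring mod 23: 6^{1}≡6, 6^{2}≡13, 6^{4}≡8, 6^{8}≡18. Then 6^{10} = 6^{8+2} ≡ 18 × 13 ≡ 4 mod 23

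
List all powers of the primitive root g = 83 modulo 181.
83^1, 83^2, ..., 83^{180} mod 181: [83, 11, 8, 121, 88, 64, 63, 161, 150, 142, 21, 114, 50, 168, 7, 38, 77, 56, 123, 73, 86, 79, 41, 145, 89, 147, 74, 169, 90, 49, 85, 177, 30, 137, 149, 59, 10, 106, 110, 80, 124, 156, 97, 87, 162, 52, 153, 29, 54, 138, 51, 70, 18, 46, 17, 144, 6, 136, 66, 48, 2, 166, 22, 16, 61, 176, 128, 126, 141, 119, 103, 42, 47, 100, 155, 14, 76, 154, 112, 65, 146, 172, 158, 82, 109, 178, 113, 148, 157, 180, 98, 170, 173, 60, 93, 117, 118, 20, 31, 39, 160, 67, 131, 13, 174, 143, 104, 125, 58, 108, 95, 102, 140, 36, 92, 34, 107, 12, 91, 132, 96, 4, 151, 44, 32, 122, 171, 75, 71, 101, 57, 25, 84, 94, 19, 129, 28, 152, 127, 43, 130, 111, 163, 135, 164, 37, 175, 45, 115, 133, 179, 15, 159, 165, 120, 5, 53, 55, 40, 62, 78, 139, 134, 81, 26, 167, 105, 27, 69, 116, 35, 9, 23, 99, 72, 3, 68, 33, 24, 1]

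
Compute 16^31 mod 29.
Using Fermat: 16^{28} ≡ 1 mod 29. 31 ≡ 3 mod 28. So 16^{31} ≡ 16^{3} ≡ 7 mod 29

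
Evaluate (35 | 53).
(35/53) = 35^{26} mod 53 = -1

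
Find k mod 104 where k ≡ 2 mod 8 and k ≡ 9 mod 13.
M = 8 × 13 = 104. M₁ = 13, y₁ ≡ 5 mod 8. M₂ = 8, y₂ ≡ 5 mod 13. k = 2×13×5 + 9×8×5 ≡ 74 mod 104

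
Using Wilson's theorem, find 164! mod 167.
(166)! = (164)! × (165) × (166) ≡ -1 (mod 167). So (164)! ≡ -1 × [(166)(165)]^(-1) ≡ 83 (mod 167)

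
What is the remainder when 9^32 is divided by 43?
By repeated squaring (mod 43): 9^{1}≡9, 9^{2}≡38, 9^{4}≡25, 9^{8}≡23, 9^{16}≡13, 9^{32}≡40. So 9^{32} ≡ 40 (mod 43)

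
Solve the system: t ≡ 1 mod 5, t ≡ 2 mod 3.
M = 5 × 3 = 15. M₁ = 3, y₁ ≡ 2 mod 5. M₂ = 5, y₂ ≡ 2 mod 3. t = 1×3×2 + 2×5×2 ≡ 11 mod 15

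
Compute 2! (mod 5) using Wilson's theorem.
(4)! = (2)! × (3) × (4) ≡ -1 (mod 5). So (2)! ≡ -1 × [(4)(3)]^(-1) ≡ 2 (mod 5)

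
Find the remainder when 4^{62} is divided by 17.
By Fermat: 4^{16} ≡ 1 (mod 17). 62 = 3×16 + 14. So 4^{62} ≡ 4^{14} ≡ 16 (mod 17)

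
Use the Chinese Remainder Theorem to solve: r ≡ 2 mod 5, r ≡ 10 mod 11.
M = 5 × 11 = 55. M₁ = 11, y₁ ≡ 1 mod 5. M₂ = 5, y₂ ≡ 9 mod 11. r = 2×11×1 + 10×5×9 ≡ 32 mod 55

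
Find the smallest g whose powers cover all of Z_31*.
g = 3. Powers: [3, 9, 27, 19, 26, 16, 17, 20, 29, 25, ...] generates all 30 non-zero residues.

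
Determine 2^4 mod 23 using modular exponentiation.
2^{4} = 16 ≡ 16 mod 23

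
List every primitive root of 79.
There are φ(78) = 24 primitive roots mod 79: {3, 6, 7, 28, 29, 30, 34, 35, 37, 39, 43, 47, 48, 53, 54, 59, 60, 63, 66, 68, 70, 74, 75, 77}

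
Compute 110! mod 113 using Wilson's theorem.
(112)! = (110)! × (111) × (112) ≡ -1 mod 113. So (110)! ≡ -1 × [(112)(111)]^(-1) ≡ 56 mod 113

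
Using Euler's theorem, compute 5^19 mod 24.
By Euler: 5^{8} ≡ 1 (mod 24) since gcd(5, 24) = 1. 19 = 2×8 + 3. So 5^{19} ≡ 5^{3} ≡ 5 (mod 24)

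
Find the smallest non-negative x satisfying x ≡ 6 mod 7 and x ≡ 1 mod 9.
M = 7 × 9 = 63. M₁ = 9, y₁ ≡ 4 mod 7. M₂ = 7, y₂ ≡ 4 mod 9. x = 6×9×4 + 1×7×4 ≡ 55 mod 63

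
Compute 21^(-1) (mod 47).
Since 47 is prime, by Fermat 21^(-1) ≡ 21^{45} ≡ 9 (mod 47). Verify: 21 × 9 = 189 ≡ 1 (mod 47)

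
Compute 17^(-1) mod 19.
Since 19 is prime, by Fermat 17^(-1) ≡ 17^{17} ≡ 9 mod 19. Verify: 17 × 9 = 153 ≡ 1 mod 19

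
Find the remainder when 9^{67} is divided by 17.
By Fermat: 9^{16} ≡ 1 mod 17. 67 = 4×16 + 3. So 9^{67} ≡ 9^{3} ≡ 15 mod 17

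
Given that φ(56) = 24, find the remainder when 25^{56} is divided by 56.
By Euler: 25^{24} ≡ 1 (mod 56) since gcd(25, 56) = 1. 56 = 2×24 + 8. So 25^{56} ≡ 25^{8} ≡ 9 (mod 56)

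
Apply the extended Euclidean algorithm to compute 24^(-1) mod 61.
Extended GCD: 24(28) + 61(-11) = 1. So 24^(-1) ≡ 28 mod 61. Verify: 24 × 28 = 672 ≡ 1 mod 61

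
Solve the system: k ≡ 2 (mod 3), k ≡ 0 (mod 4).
M = 3 × 4 = 12. M₁ = 4, y₁ ≡ 1 (mod 3). M₂ = 3, y₂ ≡ 3 (mod 4). k = 2×4×1 + 0×3×3 ≡ 8 (mod 12)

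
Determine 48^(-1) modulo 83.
Since 83 is prime, by Fermat 48^(-1) ≡ 48^{81} ≡ 64 (mod 83). Verify: 48 × 64 = 3072 ≡ 1 (mod 83)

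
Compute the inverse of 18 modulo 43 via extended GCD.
Extended GCD: 18(12) + 43(-5) = 1. So 18^(-1) ≡ 12 mod 43. Verify: 18 × 12 = 216 ≡ 1 mod 43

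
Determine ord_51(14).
Powers of 14 mod 51: 14^1≡14, 14^2≡43, 14^3≡41, 14^4≡13, 14^5≡29, 14^6≡49, 14^7≡23, 14^8≡16, 14^9≡20, 14^10≡25, 14^11≡44, 14^12≡4, 14^13≡5, 14^14≡19, 14^15≡11, 14^16≡1. So the order of 14 is 16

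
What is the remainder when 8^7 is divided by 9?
By repeated squaring (mod 9): 8^{1}≡8, 8^{2}≡1, 8^{4}≡1. Then 8^{7} = 8^{4+2+1} ≡ 1 × 1 × 8 ≡ 8 (mod 9)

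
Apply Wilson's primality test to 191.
(190)! mod 191 = 190. Since 190 ≡ -1 mod 191, 191 is prime.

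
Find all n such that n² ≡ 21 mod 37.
The square roots of 21 mod 37 are 13 and 24. Verify: 13² = 169 ≡ 21 mod 37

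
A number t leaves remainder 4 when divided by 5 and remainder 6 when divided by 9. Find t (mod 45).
M = 5 × 9 = 45. M₁ = 9, y₁ ≡ 4 (mod 5). M₂ = 5, y₂ ≡ 2 (mod 9). t = 4×9×4 + 6×5×2 ≡ 24 (mod 45)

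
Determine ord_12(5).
Powers of 5 mod 12: 5^1≡5, 5^2≡1. ord_12(5) = 2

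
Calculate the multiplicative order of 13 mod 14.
Powers of 13 mod 14: 13^1≡13, 13^2≡1. So the order of 13 is 2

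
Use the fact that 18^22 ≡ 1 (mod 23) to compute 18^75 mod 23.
By Fermat: 18^{22} ≡ 1 (mod 23). 75 = 3×22 + 9. So 18^{75} ≡ 18^{9} ≡ 12 (mod 23)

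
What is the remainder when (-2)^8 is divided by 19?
By repeated squaring mod 19: (-2)^{1}≡17, (-2)^{2}≡4, (-2)^{4}≡16, (-2)^{8}≡9. So (-2)^{8} ≡ 9 mod 19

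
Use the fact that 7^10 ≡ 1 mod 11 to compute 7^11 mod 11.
By Fermat: 7^{10} ≡ 1 mod 11. So 7^{11} = 7^{10} · 7^{1} ≡ 7^{1} ≡ 7 mod 11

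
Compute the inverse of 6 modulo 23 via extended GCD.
Extended GCD: 6(4) + 23(-1) = 1. So 6^(-1) ≡ 4 mod 23. Verify: 6 × 4 = 24 ≡ 1 mod 23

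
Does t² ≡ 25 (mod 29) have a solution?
By Euler's criterion: 25^{14} ≡ 1 (mod 29). Since this equals 1, 25 is a QR.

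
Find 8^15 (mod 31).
By repeated squaring (mod 31): 8^{1}≡8, 8^{2}≡2, 8^{4}≡4, 8^{8}≡16. Then 8^{15} = 8^{8+4+2+1} ≡ 16 × 4 × 2 × 8 ≡ 1 (mod 31)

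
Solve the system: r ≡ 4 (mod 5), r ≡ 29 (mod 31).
M = 5 × 31 = 155. M₁ = 31, y₁ ≡ 1 (mod 5). M₂ = 5, y₂ ≡ 25 (mod 31). r = 4×31×1 + 29×5×25 ≡ 29 (mod 155)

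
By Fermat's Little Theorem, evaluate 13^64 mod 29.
By Fermat: 13^{28} ≡ 1 (mod 29). 64 = 2×28 + 8. So 13^{64} ≡ 13^{8} ≡ 16 (mod 29)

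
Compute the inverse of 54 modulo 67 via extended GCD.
Extended GCD: 54(-31) + 67(25) = 1. So 54^(-1) ≡ -31 ≡ 36 (mod 67). Verify: 54 × 36 = 1944 ≡ 1 (mod 67)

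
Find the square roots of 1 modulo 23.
The square roots of 1 mod 23 are 1 and 22. Verify: 1² = 1 ≡ 1 mod 23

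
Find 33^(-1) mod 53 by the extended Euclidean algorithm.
Extended GCD: 33(-8) + 53(5) = 1. So 33^(-1) ≡ -8 ≡ 45 mod 53. Verify: 33 × 45 = 1485 ≡ 1 mod 53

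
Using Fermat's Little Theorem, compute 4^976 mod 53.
By Fermat: 4^{52} ≡ 1 (mod 53). 976 ≡ 40 (mod 52). So 4^{976} ≡ 4^{40} ≡ 49 (mod 53)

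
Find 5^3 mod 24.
5^{3} = 125 ≡ 5 mod 24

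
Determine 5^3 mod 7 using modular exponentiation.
5^{3} = 125 ≡ 6 mod 7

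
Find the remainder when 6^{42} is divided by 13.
By Fermat: 6^{12} ≡ 1 mod 13. 42 = 3×12 + 6. So 6^{42} ≡ 6^{6} ≡ 12 mod 13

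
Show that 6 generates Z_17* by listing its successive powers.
6^1, 6^2, ..., 6^{16} mod 17: [6, 2, 12, 4, 7, 8, 14, 16, 11, 15, 5, 13, 10, 9, 3, 1]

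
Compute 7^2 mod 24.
7^{2} = 49 ≡ 1 (mod 24)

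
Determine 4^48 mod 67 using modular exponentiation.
By repeated squaring mod 67: 4^{1}≡4, 4^{2}≡16, 4^{4}≡55, 4^{8}≡10, 4^{16}≡33, 4^{32}≡17. Then 4^{48} = 4^{32+16} ≡ 17 × 33 ≡ 25 mod 67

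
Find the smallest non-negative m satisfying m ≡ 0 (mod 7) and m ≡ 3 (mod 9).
M = 7 × 9 = 63. M₁ = 9, y₁ ≡ 4 (mod 7). M₂ = 7, y₂ ≡ 4 (mod 9). m = 0×9×4 + 3×7×4 ≡ 21 (mod 63)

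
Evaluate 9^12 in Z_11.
Using Fermat: 9^{10} ≡ 1 mod 11. 12 ≡ 2 mod 10. So 9^{12} ≡ 9^{2} ≡ 4 mod 11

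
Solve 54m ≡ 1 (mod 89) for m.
Since 89 is prime, by Fermat 54^(-1) ≡ 54^{87} ≡ 61 (mod 89). Verify: 54 × 61 = 3294 ≡ 1 (mod 89)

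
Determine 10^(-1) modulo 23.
Since 23 is prime, by Fermat 10^(-1) ≡ 10^{21} ≡ 7 mod 23. Verify: 10 × 7 = 70 ≡ 1 mod 23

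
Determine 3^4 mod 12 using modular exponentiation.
3^{4} = 81 ≡ 9 (mod 12)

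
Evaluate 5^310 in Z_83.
Using Fermat: 5^{82} ≡ 1 mod 83. 310 ≡ 64 mod 82. So 5^{310} ≡ 5^{64} ≡ 64 mod 83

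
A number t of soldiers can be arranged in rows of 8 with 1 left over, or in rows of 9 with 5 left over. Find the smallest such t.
M = 8 × 9 = 72. M₁ = 9, y₁ ≡ 1 (mod 8). M₂ = 8, y₂ ≡ 8 (mod 9). t = 1×9×1 + 5×8×8 ≡ 41 (mod 72)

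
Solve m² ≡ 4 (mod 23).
The square roots of 4 mod 23 are 2 and 21. Verify: 2² = 4 ≡ 4 (mod 23)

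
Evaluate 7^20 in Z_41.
By repeated squaring (mod 41): 7^{1}≡7, 7^{2}≡8, 7^{4}≡23, 7^{8}≡37, 7^{16}≡16. Then 7^{20} = 7^{16+4} ≡ 16 × 23 ≡ 40 (mod 41)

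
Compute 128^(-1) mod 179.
Since 179 is prime, by Fermat 128^(-1) ≡ 128^{177} ≡ 7 mod 179. Verify: 128 × 7 = 896 ≡ 1 mod 179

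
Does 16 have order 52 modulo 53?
16^{13} ≡ 1 mod 53 and 13 < 52, so ord_53(16) = 13 ≠ 52 and 16 is not a primitive root.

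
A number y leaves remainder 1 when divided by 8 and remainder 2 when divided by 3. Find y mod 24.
M = 8 × 3 = 24. M₁ = 3, y₁ ≡ 3 mod 8. M₂ = 8, y₂ ≡ 2 mod 3. y = 1×3×3 + 2×8×2 ≡ 17 mod 24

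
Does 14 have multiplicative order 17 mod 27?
Powers of 14 mod 27: 14^1≡14, 14^2≡7, 14^3≡17, 14^4≡22, 14^5≡11, 14^6≡19, 14^7≡23, 14^8≡25, 14^9≡26, 14^10≡13, 14^11≡20, 14^12≡10, 14^13≡5, 14^14≡16, 14^15≡8, 14^16≡4, 14^17≡2, 14^18≡1. 14^17≡2≢1, so ord ≠ 17. No, the actual order is 18.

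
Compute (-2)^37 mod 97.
By repeated squaring mod 97: (-2)^{1}≡95, (-2)^{2}≡4, (-2)^{4}≡16, (-2)^{8}≡62, (-2)^{16}≡61, (-2)^{32}≡35. Then (-2)^{37} = (-2)^{32+4+1} ≡ 35 × 16 × 95 ≡ 44 mod 97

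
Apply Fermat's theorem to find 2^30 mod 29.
By Fermat: 2^{28} ≡ 1 mod 29. So 2^{30} = 2^{28} · 2^{2} ≡ 2^{2} ≡ 4 mod 29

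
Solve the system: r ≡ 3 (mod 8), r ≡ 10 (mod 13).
M = 8 × 13 = 104. M₁ = 13, y₁ ≡ 5 (mod 8). M₂ = 8, y₂ ≡ 5 (mod 13). r = 3×13×5 + 10×8×5 ≡ 75 (mod 104)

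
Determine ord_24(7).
Powers of 7 mod 24: 7^1≡7, 7^2≡1. So the order of 7 is 2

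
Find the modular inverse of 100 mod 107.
Since 107 is prime, by Fermat 100^(-1) ≡ 100^{105} ≡ 61 mod 107. Verify: 100 × 61 = 6100 ≡ 1 mod 107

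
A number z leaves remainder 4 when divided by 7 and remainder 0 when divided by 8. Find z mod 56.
M = 7 × 8 = 56. M₁ = 8, y₁ ≡ 1 mod 7. M₂ = 7, y₂ ≡ 7 mod 8. z = 4×8×1 + 0×7×7 ≡ 32 mod 56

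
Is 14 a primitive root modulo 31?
14^{15} ≡ 1 (mod 31) and 15 < 30, so ord_31(14) = 15 ≠ 30 and 14 is not a primitive root.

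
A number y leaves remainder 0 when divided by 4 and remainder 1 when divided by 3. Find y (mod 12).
M = 4 × 3 = 12. M₁ = 3, y₁ ≡ 3 (mod 4). M₂ = 4, y₂ ≡ 1 (mod 3). y = 0×3×3 + 1×4×1 ≡ 4 (mod 12)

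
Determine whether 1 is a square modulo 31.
By Euler's criterion: 1^{15} ≡ 1 mod 31. Since this equals 1, 1 is a QR.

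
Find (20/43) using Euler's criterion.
(20/43) = 20^{21} mod 43 = -1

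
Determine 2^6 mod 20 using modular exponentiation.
By repeated squaring mod 20: 2^{1}≡2, 2^{2}≡4, 2^{4}≡16. Then 2^{6} = 2^{4+2} ≡ 16 × 4 ≡ 4 mod 20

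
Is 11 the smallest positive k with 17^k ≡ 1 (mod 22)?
Powers of 17 mod 22: 17^1≡17, 17^2≡3, 17^3≡7, 17^4≡9, 17^5≡21, 17^6≡5, 17^7≡19, 17^8≡15, 17^9≡13, 17^10≡1. Already 17^10≡1, so the order is 10 < 11. No, the actual order is 10.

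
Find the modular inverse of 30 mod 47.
Since 47 is prime, by Fermat 30^(-1) ≡ 30^{45} ≡ 11 mod 47. Verify: 30 × 11 = 330 ≡ 1 mod 47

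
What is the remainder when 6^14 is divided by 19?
By repeated squaring (mod 19): 6^{1}≡6, 6^{2}≡17, 6^{4}≡4, 6^{8}≡16. Then 6^{14} = 6^{8+4+2} ≡ 16 × 4 × 17 ≡ 5 (mod 19)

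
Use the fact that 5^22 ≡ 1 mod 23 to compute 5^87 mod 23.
By Fermat: 5^{22} ≡ 1 mod 23. 87 = 3×22 + 21. So 5^{87} ≡ 5^{21} ≡ 14 mod 23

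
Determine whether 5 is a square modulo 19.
By Euler's criterion: 5^{9} ≡ 1 mod 19. Since this equals 1, 5 is a QR.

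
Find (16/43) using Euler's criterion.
(16/43) = 16^{21} mod 43 = 1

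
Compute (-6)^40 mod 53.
By repeated squaring mod 53: (-6)^{1}≡47, (-6)^{2}≡36, (-6)^{4}≡24, (-6)^{8}≡46, (-6)^{16}≡49, (-6)^{32}≡16. Then (-6)^{40} = (-6)^{32+8} ≡ 16 × 46 ≡ 47 mod 53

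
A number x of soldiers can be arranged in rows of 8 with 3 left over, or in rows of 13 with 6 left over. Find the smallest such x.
M = 8 × 13 = 104. M₁ = 13, y₁ ≡ 5 (mod 8). M₂ = 8, y₂ ≡ 5 (mod 13). x = 3×13×5 + 6×8×5 ≡ 19 (mod 104)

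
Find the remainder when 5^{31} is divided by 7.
By Fermat: 5^{6} ≡ 1 (mod 7). 31 = 5×6 + 1. So 5^{31} ≡ 5^{1} ≡ 5 (mod 7)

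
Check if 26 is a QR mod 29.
By Euler's criterion: 26^{14} ≡ 28 mod 29. Since this equals -1 (≡ 28), 26 is not a QR.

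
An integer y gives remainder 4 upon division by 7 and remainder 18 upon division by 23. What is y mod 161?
M = 7 × 23 = 161. M₁ = 23, y₁ ≡ 4 mod 7. M₂ = 7, y₂ ≡ 10 mod 23. y = 4×23×4 + 18×7×10 ≡ 18 mod 161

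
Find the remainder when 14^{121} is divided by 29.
By Fermat: 14^{28} ≡ 1 (mod 29). 121 = 4×28 + 9. So 14^{121} ≡ 14^{9} ≡ 3 (mod 29)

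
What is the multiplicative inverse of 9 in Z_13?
Since 13 is prime, by Fermat 9^(-1) ≡ 9^{11} ≡ 3 (mod 13). Verify: 9 × 3 = 27 ≡ 1 (mod 13)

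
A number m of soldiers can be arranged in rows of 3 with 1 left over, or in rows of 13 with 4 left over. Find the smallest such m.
M = 3 × 13 = 39. M₁ = 13, y₁ ≡ 1 (mod 3). M₂ = 3, y₂ ≡ 9 (mod 13). m = 1×13×1 + 4×3×9 ≡ 4 (mod 39)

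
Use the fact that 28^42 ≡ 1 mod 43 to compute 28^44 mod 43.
By Fermat: 28^{42} ≡ 1 mod 43. So 28^{44} = 28^{42} · 28^{2} ≡ 28^{2} ≡ 10 mod 43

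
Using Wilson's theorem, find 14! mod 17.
(16)! = (14)! × (15) × (16) ≡ -1 (mod 17). So (14)! ≡ -1 × [(16)(15)]^(-1) ≡ 8 (mod 17)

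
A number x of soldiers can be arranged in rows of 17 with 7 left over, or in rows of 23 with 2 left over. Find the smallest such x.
M = 17 × 23 = 391. M₁ = 23, y₁ ≡ 3 (mod 17). M₂ = 17, y₂ ≡ 19 (mod 23). x = 7×23×3 + 2×17×19 ≡ 347 (mod 391)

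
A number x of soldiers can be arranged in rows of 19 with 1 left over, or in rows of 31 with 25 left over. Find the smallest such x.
M = 19 × 31 = 589. M₁ = 31, y₁ ≡ 8 (mod 19). M₂ = 19, y₂ ≡ 18 (mod 31). x = 1×31×8 + 25×19×18 ≡ 552 (mod 589)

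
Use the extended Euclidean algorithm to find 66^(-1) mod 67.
Extended GCD: 66(-1) + 67(1) = 1. So 66^(-1) ≡ -1 ≡ 66 mod 67. Verify: 66 × 66 = 4356 ≡ 1 mod 67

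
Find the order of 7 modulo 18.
Powers of 7 mod 18: 7^1≡7, 7^2≡13, 7^3≡1. So the order of 7 is 3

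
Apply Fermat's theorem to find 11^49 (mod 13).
By Fermat: 11^{12} ≡ 1 (mod 13). 49 = 4×12 + 1. So 11^{49} ≡ 11^{1} ≡ 11 (mod 13)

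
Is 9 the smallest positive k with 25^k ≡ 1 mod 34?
Powers of 25 mod 34: 25^1≡25, 25^2≡13, 25^3≡19, 25^4≡33, 25^5≡9, 25^6≡21, 25^7≡15, 25^8≡1. Already 25^8≡1, so the order is 8 < 9. No, the actual order is 8.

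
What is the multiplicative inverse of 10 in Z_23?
Since 23 is prime, by Fermat 10^(-1) ≡ 10^{21} ≡ 7 (mod 23). Verify: 10 × 7 = 70 ≡ 1 (mod 23)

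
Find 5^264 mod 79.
Using Fermat: 5^{78} ≡ 1 mod 79. 264 ≡ 30 mod 78. So 5^{264} ≡ 5^{30} ≡ 10 mod 79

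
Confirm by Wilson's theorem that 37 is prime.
(36)! mod 37 = 36. Since this equals -1 mod 37, Wilson confirms 37 is prime.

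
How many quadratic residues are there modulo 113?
The squaring map on Z_113* is 2-to-1, so there are (112)/2 = 56 QRs.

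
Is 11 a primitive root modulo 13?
ord_13(11) divides 12. For each prime q|12: 11^{6}≡12, 11^{4}≡3, none ≡ 1. So 11 has order 12 and is a primitive root mod 13.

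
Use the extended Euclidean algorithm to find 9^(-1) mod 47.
Extended GCD: 9(21) + 47(-4) = 1. So 9^(-1) ≡ 21 mod 47. Verify: 9 × 21 = 189 ≡ 1 mod 47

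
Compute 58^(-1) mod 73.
Since 73 is prime, by Fermat 58^(-1) ≡ 58^{71} ≡ 34 mod 73. Verify: 58 × 34 = 1972 ≡ 1 mod 73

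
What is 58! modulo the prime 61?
(60)! = (58)! × (59) × (60) ≡ -1 (mod 61). So (58)! ≡ -1 × [(60)(59)]^(-1) ≡ 30 (mod 61)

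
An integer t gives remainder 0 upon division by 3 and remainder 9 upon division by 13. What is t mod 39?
M = 3 × 13 = 39. M₁ = 13, y₁ ≡ 1 mod 3. M₂ = 3, y₂ ≡ 9 mod 13. t = 0×13×1 + 9×3×9 ≡ 9 mod 39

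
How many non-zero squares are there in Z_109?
For prime 109, there are (p-1)/2 = (109-1)/2 = 54 quadratic residues (excluding 0).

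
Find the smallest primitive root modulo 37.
g = 2. For each prime q|36: 2^{18}≡36, 2^{12}≡26, none ≡ 1, so ord_37(2) = 36 and 2 is a primitive root.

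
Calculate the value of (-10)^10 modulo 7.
Using Fermat: (-10)^{6} ≡ 1 mod 7. 10 ≡ 4 mod 6. So (-10)^{10} ≡ (-10)^{4} ≡ 4 mod 7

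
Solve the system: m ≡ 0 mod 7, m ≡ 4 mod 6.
M = 7 × 6 = 42. M₁ = 6, y₁ ≡ 6 mod 7. M₂ = 7, y₂ ≡ 1 mod 6. m = 0×6×6 + 4×7×1 ≡ 28 mod 42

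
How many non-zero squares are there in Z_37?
Exactly half the non-zero residues mod a prime are QRs: (37-1)/2 = 18.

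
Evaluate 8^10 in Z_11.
Using Fermat: 8^{10} ≡ 1 mod 11. 10 ≡ 0 mod 10. So 8^{10} ≡ 8^{0} ≡ 1 mod 11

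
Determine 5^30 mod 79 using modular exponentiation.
By repeated squaring mod 79: 5^{1}≡5, 5^{2}≡25, 5^{4}≡72, 5^{8}≡49, 5^{16}≡31. Then 5^{30} = 5^{16+8+4+2} ≡ 31 × 49 × 72 × 25 ≡ 10 mod 79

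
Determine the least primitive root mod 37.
g = 2. Powers: [2, 4, 8, 16, 32, 27, 17, ...] generates all 36 non-zero residues.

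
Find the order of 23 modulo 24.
Powers of 23 mod 24: 23^1≡23, 23^2≡1. ord_24(23) = 2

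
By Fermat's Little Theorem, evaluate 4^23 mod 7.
By Fermat: 4^{6} ≡ 1 mod 7. 23 = 3×6 + 5. So 4^{23} ≡ 4^{5} ≡ 2 mod 7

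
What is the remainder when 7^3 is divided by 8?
7^{3} = 343 ≡ 7 (mod 8)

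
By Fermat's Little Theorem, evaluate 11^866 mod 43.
By Fermat: 11^{42} ≡ 1 mod 43. 866 ≡ 26 mod 42. So 11^{866} ≡ 11^{26} ≡ 16 mod 43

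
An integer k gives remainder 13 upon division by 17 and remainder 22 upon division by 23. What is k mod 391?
M = 17 × 23 = 391. M₁ = 23, y₁ ≡ 3 mod 17. M₂ = 17, y₂ ≡ 19 mod 23. k = 13×23×3 + 22×17×19 ≡ 183 mod 391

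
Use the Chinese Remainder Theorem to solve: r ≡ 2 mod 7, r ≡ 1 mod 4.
M = 7 × 4 = 28. M₁ = 4, y₁ ≡ 2 mod 7. M₂ = 7, y₂ ≡ 3 mod 4. r = 2×4×2 + 1×7×3 ≡ 9 mod 28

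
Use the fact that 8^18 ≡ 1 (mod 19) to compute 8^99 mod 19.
By Fermat: 8^{18} ≡ 1 (mod 19). 99 = 5×18 + 9. So 8^{99} ≡ 8^{9} ≡ 18 (mod 19)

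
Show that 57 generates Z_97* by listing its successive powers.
57^1, 57^2, ..., 57^{96} mod 97: [57, 48, 20, 73, 87, 12, 5, 91, 46, 3, 74, 47, 60, 25, 67, 36, 15, 79, 41, 9, 28, 44, 83, 75, 7, 11, 45, 43, 26, 27, 84, 35, 55, 31, 21, 33, 38, 32, 78, 81, 58, 8, 68, 93, 63, 2, 17, 96, 40, 49, 77, 24, 10, 85, 92, 6, 51, 94, 23, 50, 37, 72, 30, 61, 82, 18, 56, 88, 69, 53, 14, 22, 90, 86, 52, 54, 71, 70, 13, 62, 42, 66, 76, 64, 59, 65, 19, 16, 39, 89, 29, 4, 34, 95, 80, 1]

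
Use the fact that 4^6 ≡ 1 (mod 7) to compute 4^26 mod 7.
By Fermat: 4^{6} ≡ 1 (mod 7). 26 = 4×6 + 2. So 4^{26} ≡ 4^{2} ≡ 2 (mod 7)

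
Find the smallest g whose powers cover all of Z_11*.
g = 2. For each prime q|10: 2^{5}≡10, 2^{2}≡4, none ≡ 1, so ord_11(2) = 10 and 2 is a primitive root.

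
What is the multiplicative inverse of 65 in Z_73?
Since 73 is prime, by Fermat 65^(-1) ≡ 65^{71} ≡ 9 mod 73. Verify: 65 × 9 = 585 ≡ 1 mod 73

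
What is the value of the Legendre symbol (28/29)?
(28/29) = 28^{14} mod 29 = 1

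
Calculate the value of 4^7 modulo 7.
Using Fermat: 4^{6} ≡ 1 (mod 7). 7 ≡ 1 (mod 6). So 4^{7} ≡ 4^{1} ≡ 4 (mod 7)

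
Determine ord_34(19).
Powers of 19 mod 34: 19^1≡19, 19^2≡21, 19^3≡25, 19^4≡33, 19^5≡15, 19^6≡13, 19^7≡9, 19^8≡1. ord_34(19) = 8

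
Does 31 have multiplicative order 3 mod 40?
Powers of 31 mod 40: 31^1≡31, 31^2≡1. Already 31^2≡1, so the order is 2 < 3. No, the actual order is 2.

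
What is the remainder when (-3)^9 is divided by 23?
By repeated squaring (mod 23): (-3)^{1}≡20, (-3)^{2}≡9, (-3)^{4}≡12, (-3)^{8}≡6. Then (-3)^{9} = (-3)^{8+1} ≡ 6 × 20 ≡ 5 (mod 23)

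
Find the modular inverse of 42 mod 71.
Since 71 is prime, by Fermat 42^(-1) ≡ 42^{69} ≡ 22 mod 71. Verify: 42 × 22 = 924 ≡ 1 mod 71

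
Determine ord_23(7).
Powers of 7 mod 23: 7^1≡7, 7^2≡3, 7^3≡21, 7^4≡9, 7^5≡17, 7^6≡4, 7^7≡5, 7^8≡12, 7^9≡15, 7^10≡13, 7^11≡22, 7^12≡16, 7^13≡20, 7^14≡2, 7^15≡14, 7^16≡6, 7^17≡19, 7^18≡18, 7^19≡11, 7^20≡8, 7^21≡10, 7^22≡1. Order = 22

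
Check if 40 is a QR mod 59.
By Euler's criterion: 40^{29} ≡ 58 mod 59. Since this equals -1 (≡ 58), 40 is not a QR.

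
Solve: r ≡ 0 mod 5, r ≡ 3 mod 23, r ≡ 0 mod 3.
M = 5 × 23 × 3 = 345. M₁ = 69, y₁ ≡ 4 mod 5. M₂ = 15, y₂ ≡ 20 mod 23. M₃ = 115, y₃ ≡ 1 mod 3. r = 0×69×4 + 3×15×20 + 0×115×1 ≡ 210 mod 345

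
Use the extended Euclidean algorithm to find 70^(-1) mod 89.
Extended GCD: 70(14) + 89(-11) = 1. So 70^(-1) ≡ 14 (mod 89). Verify: 70 × 14 = 980 ≡ 1 (mod 89)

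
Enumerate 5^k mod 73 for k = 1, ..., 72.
5^1, 5^2, ..., 5^{72} mod 73: [5, 25, 52, 41, 59, 3, 15, 2, 10, 50, 31, 9, 45, 6, 30, 4, 20, 27, 62, 18, 17, 12, 60, 8, 40, 54, 51, 36, 34, 24, 47, 16, 7, 35, 29, 72, 68, 48, 21, 32, 14, 70, 58, 71, 63, 23, 42, 64, 28, 67, 43, 69, 53, 46, 11, 55, 56, 61, 13, 65, 33, 19, 22, 37, 39, 49, 26, 57, 66, 38, 44, 1]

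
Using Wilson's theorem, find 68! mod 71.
(70)! = (68)! × (69) × (70) ≡ -1 (mod 71). So (68)! ≡ -1 × [(70)(69)]^(-1) ≡ 35 (mod 71)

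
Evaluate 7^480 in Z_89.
Using Fermat: 7^{88} ≡ 1 (mod 89). 480 ≡ 40 (mod 88). So 7^{480} ≡ 7^{40} ≡ 45 (mod 89)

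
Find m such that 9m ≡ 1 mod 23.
Since 23 is prime, by Fermat 9^(-1) ≡ 9^{21} ≡ 18 mod 23. Verify: 9 × 18 = 162 ≡ 1 mod 23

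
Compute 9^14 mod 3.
By repeated squaring (mod 3): 9^{1}≡0, 9^{2}≡0, 9^{4}≡0, 9^{8}≡0. Then 9^{14} = 9^{8+4+2} ≡ 0 × 0 × 0 ≡ 0 (mod 3)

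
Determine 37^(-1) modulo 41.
Since 41 is prime, by Fermat 37^(-1) ≡ 37^{39} ≡ 10 mod 41. Verify: 37 × 10 = 370 ≡ 1 mod 41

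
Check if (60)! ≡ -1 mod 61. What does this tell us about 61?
(60)! mod 61 = 60. Since this equals -1 mod 61, Wilson confirms 61 is prime.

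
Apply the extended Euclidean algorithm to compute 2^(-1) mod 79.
Extended GCD: 2(-39) + 79(1) = 1. So 2^(-1) ≡ -39 ≡ 40 mod 79. Verify: 2 × 40 = 80 ≡ 1 mod 79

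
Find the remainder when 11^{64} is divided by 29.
By Fermat: 11^{28} ≡ 1 mod 29. 64 = 2×28 + 8. So 11^{64} ≡ 11^{8} ≡ 16 mod 29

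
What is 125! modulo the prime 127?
(126)! = (125)! × (126) ≡ -1 mod 127. So (125)! ≡ -1 × (126)^(-1) ≡ (-1)×(-1) = 1 mod 127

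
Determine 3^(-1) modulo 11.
Since 11 is prime, by Fermat 3^(-1) ≡ 3^{9} ≡ 4 mod 11. Verify: 3 × 4 = 12 ≡ 1 mod 11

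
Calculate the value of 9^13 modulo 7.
Using Fermat: 9^{6} ≡ 1 mod 7. 13 ≡ 1 mod 6. So 9^{13} ≡ 9^{1} ≡ 2 mod 7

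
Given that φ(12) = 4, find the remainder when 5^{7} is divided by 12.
By Euler: 5^{4} ≡ 1 mod 12 since gcd(5, 12) = 1. 7 = 1×4 + 3. So 5^{7} ≡ 5^{3} ≡ 5 mod 12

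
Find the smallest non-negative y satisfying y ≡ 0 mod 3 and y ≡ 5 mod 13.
M = 3 × 13 = 39. M₁ = 13, y₁ ≡ 1 mod 3. M₂ = 3, y₂ ≡ 9 mod 13. y = 0×13×1 + 5×3×9 ≡ 18 mod 39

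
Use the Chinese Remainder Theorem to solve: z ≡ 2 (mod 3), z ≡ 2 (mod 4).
M = 3 × 4 = 12. M₁ = 4, y₁ ≡ 1 (mod 3). M₂ = 3, y₂ ≡ 3 (mod 4). z = 2×4×1 + 2×3×3 ≡ 2 (mod 12)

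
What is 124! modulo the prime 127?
(126)! = (124)! × (125) × (126) ≡ -1 mod 127. So (124)! ≡ -1 × [(126)(125)]^(-1) ≡ 63 mod 127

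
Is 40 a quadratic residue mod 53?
By Euler's criterion: 40^{26} ≡ 1 (mod 53). Since this equals 1, 40 is a QR.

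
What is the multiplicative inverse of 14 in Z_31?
Since 31 is prime, by Fermat 14^(-1) ≡ 14^{29} ≡ 20 mod 31. Verify: 14 × 20 = 280 ≡ 1 mod 31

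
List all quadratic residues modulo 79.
QRs mod 79: {1, 2, 4, 5, 8, 9, 10, 11, 13, 16, 18, 19, 20, 21, 22, 23, 25, 26, 31, 32, 36, 38, 40, 42, 44, 45, 46, 49, 50, 51, 52, 55, 62, 64, 65, 67, 72, 73, 76}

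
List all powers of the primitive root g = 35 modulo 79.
35^1, 35^2, ..., 35^{78} mod 79: [35, 40, 57, 20, 68, 10, 34, 5, 17, 42, 48, 21, 24, 50, 12, 25, 6, 52, 3, 26, 41, 13, 60, 46, 30, 23, 15, 51, 47, 65, 63, 72, 71, 36, 75, 18, 77, 9, 78, 44, 39, 22, 59, 11, 69, 45, 74, 62, 37, 31, 58, 55, 29, 67, 54, 73, 27, 76, 53, 38, 66, 19, 33, 49, 56, 64, 28, 32, 14, 16, 7, 8, 43, 4, 61, 2, 70, 1]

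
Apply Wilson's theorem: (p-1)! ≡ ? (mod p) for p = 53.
By Wilson's theorem, (52)! ≡ -1 ≡ 52 mod 53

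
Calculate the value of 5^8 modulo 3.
Using Fermat: 5^{2} ≡ 1 mod 3. 8 ≡ 0 mod 2. So 5^{8} ≡ 5^{0} ≡ 1 mod 3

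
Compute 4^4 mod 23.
4^{4} = 256 ≡ 3 mod 23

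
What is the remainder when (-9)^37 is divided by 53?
By repeated squaring mod 53: (-9)^{1}≡44, (-9)^{2}≡28, (-9)^{4}≡42, (-9)^{8}≡15, (-9)^{16}≡13, (-9)^{32}≡10. Then (-9)^{37} = (-9)^{32+4+1} ≡ 10 × 42 × 44 ≡ 36 mod 53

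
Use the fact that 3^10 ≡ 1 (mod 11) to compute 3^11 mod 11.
By Fermat: 3^{10} ≡ 1 (mod 11). So 3^{11} = 3^{10} · 3^{1} ≡ 3^{1} ≡ 3 (mod 11)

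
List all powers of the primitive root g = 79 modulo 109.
79^1, 79^2, ..., 79^{108} mod 109: [79, 28, 32, 21, 24, 43, 18, 5, 68, 31, 51, 105, 11, 106, 90, 25, 13, 46, 37, 89, 55, 94, 14, 16, 65, 12, 76, 9, 57, 34, 70, 80, 107, 60, 53, 45, 67, 61, 23, 73, 99, 82, 47, 7, 8, 87, 6, 38, 59, 83, 17, 35, 40, 108, 30, 81, 77, 88, 85, 66, 91, 104, 41, 78, 58, 4, 98, 3, 19, 84, 96, 63, 72, 20, 54, 15, 95, 93, 44, 97, 33, 100, 52, 75, 39, 29, 2, 49, 56, 64, 42, 48, 86, 36, 10, 27, 62, 102, 101, 22, 103, 71, 50, 26, 92, 74, 69, 1]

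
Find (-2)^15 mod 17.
By repeated squaring mod 17: (-2)^{1}≡15, (-2)^{2}≡4, (-2)^{4}≡16, (-2)^{8}≡1. Then (-2)^{15} = (-2)^{8+4+2+1} ≡ 1 × 16 × 4 × 15 ≡ 8 mod 17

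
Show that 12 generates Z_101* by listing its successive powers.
12^1, 12^2, ..., 12^{100} mod 101: [12, 43, 11, 31, 69, 20, 38, 52, 18, 14, 67, 97, 53, 30, 57, 78, 27, 21, 50, 95, 29, 45, 35, 16, 91, 82, 75, 92, 94, 17, 2, 24, 86, 22, 62, 37, 40, 76, 3, 36, 28, 33, 93, 5, 60, 13, 55, 54, 42, 100, 89, 58, 90, 70, 32, 81, 63, 49, 83, 87, 34, 4, 48, 71, 44, 23, 74, 80, 51, 6, 72, 56, 66, 85, 10, 19, 26, 9, 7, 84, 99, 77, 15, 79, 39, 64, 61, 25, 98, 65, 73, 68, 8, 96, 41, 88, 46, 47, 59, 1]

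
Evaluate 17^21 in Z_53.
By repeated squaring mod 53: 17^{1}≡17, 17^{2}≡24, 17^{4}≡46, 17^{8}≡49, 17^{16}≡16. Then 17^{21} = 17^{16+4+1} ≡ 16 × 46 × 17 ≡ 4 mod 53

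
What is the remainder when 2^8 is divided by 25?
By repeated squaring mod 25: 2^{1}≡2, 2^{2}≡4, 2^{4}≡16, 2^{8}≡6. So 2^{8} ≡ 6 mod 25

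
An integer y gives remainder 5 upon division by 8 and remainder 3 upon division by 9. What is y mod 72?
M = 8 × 9 = 72. M₁ = 9, y₁ ≡ 1 mod 8. M₂ = 8, y₂ ≡ 8 mod 9. y = 5×9×1 + 3×8×8 ≡ 21 mod 72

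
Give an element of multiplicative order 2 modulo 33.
23 has order 2 mod 33 since 23^{2} ≡ 1 mod 33 and no smaller power works.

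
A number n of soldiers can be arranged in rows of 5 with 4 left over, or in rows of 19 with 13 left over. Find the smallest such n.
M = 5 × 19 = 95. M₁ = 19, y₁ ≡ 4 mod 5. M₂ = 5, y₂ ≡ 4 mod 19. n = 4×19×4 + 13×5×4 ≡ 89 mod 95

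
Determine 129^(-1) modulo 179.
Since 179 is prime, by Fermat 129^(-1) ≡ 129^{177} ≡ 68 mod 179. Verify: 129 × 68 = 8772 ≡ 1 mod 179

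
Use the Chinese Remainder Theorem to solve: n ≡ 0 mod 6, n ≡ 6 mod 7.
M = 6 × 7 = 42. M₁ = 7, y₁ ≡ 1 mod 6. M₂ = 6, y₂ ≡ 6 mod 7. n = 0×7×1 + 6×6×6 ≡ 6 mod 42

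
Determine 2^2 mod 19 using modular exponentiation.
2^{2} = 4 ≡ 4 (mod 19)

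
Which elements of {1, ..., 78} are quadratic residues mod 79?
Quadratic residues modulo 79: {1, 2, 4, 5, 8, 9, 10, 11, 13, 16, 18, 19, 20, 21, 22, 23, 25, 26, 31, 32, 36, 38, 40, 42, 44, 45, 46, 49, 50, 51, 52, 55, 62, 64, 65, 67, 72, 73, 76}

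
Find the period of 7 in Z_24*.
Powers of 7 mod 24: 7^1≡7, 7^2≡1. So the order of 7 is 2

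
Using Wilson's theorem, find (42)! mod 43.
By Wilson's theorem, (42)! ≡ -1 ≡ 42 mod 43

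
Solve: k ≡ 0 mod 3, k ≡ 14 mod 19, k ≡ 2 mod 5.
M = 3 × 19 × 5 = 285. M₁ = 95, y₁ ≡ 2 mod 3. M₂ = 15, y₂ ≡ 14 mod 19. M₃ = 57, y₃ ≡ 3 mod 5. k = 0×95×2 + 14×15×14 + 2×57×3 ≡ 147 mod 285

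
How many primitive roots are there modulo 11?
A prime p has φ(p-1) primitive roots; here φ(10) = 4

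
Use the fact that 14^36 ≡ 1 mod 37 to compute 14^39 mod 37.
By Fermat: 14^{36} ≡ 1 mod 37. So 14^{39} = 14^{36} · 14^{3} ≡ 14^{3} ≡ 6 mod 37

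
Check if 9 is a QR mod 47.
By Euler's criterion: 9^{23} ≡ 1 mod 47. Since this equals 1, 9 is a QR.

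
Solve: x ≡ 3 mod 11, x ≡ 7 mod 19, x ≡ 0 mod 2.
M = 11 × 19 × 2 = 418. M₁ = 38, y₁ ≡ 9 mod 11. M₂ = 22, y₂ ≡ 13 mod 19. M₃ = 209, y₃ ≡ 1 mod 2. x = 3×38×9 + 7×22×13 + 0×209×1 ≡ 102 mod 418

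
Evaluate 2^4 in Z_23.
2^{4} = 16 ≡ 16 (mod 23)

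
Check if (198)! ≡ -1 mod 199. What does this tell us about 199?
(198)! mod 199 = 198. Since this equals -1 mod 199, Wilson confirms 199 is prime.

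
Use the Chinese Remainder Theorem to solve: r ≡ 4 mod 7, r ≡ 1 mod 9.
M = 7 × 9 = 63. M₁ = 9, y₁ ≡ 4 mod 7. M₂ = 7, y₂ ≡ 4 mod 9. r = 4×9×4 + 1×7×4 ≡ 46 mod 63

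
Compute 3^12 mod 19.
By repeated squaring mod 19: 3^{1}≡3, 3^{2}≡9, 3^{4}≡5, 3^{8}≡6. Then 3^{12} = 3^{8+4} ≡ 6 × 5 ≡ 11 mod 19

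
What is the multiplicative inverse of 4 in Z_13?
Since 13 is prime, by Fermat 4^(-1) ≡ 4^{11} ≡ 10 mod 13. Verify: 4 × 10 = 40 ≡ 1 mod 13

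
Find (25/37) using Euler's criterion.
(25/37) = 25^{18} mod 37 = 1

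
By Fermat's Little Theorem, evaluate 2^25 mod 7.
By Fermat: 2^{6} ≡ 1 mod 7. 25 = 4×6 + 1. So 2^{25} ≡ 2^{1} ≡ 2 mod 7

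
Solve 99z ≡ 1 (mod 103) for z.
Since 103 is prime, by Fermat 99^(-1) ≡ 99^{101} ≡ 77 (mod 103). Verify: 99 × 77 = 7623 ≡ 1 (mod 103)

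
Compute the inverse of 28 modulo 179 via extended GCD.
Extended GCD: 28(32) + 179(-5) = 1. So 28^(-1) ≡ 32 (mod 179). Verify: 28 × 32 = 896 ≡ 1 (mod 179)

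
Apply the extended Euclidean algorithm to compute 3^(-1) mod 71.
Extended GCD: 3(24) + 71(-1) = 1. So 3^(-1) ≡ 24 mod 71. Verify: 3 × 24 = 72 ≡ 1 mod 71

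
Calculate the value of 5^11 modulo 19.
By repeated squaring mod 19: 5^{1}≡5, 5^{2}≡6, 5^{4}≡17, 5^{8}≡4. Then 5^{11} = 5^{8+2+1} ≡ 4 × 6 × 5 ≡ 6 mod 19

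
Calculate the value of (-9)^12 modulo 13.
Using Fermat: (-9)^{12} ≡ 1 (mod 13). 12 ≡ 0 (mod 12). So (-9)^{12} ≡ (-9)^{0} ≡ 1 (mod 13)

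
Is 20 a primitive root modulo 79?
20^{39} ≡ 1 (mod 79) and 39 < 78, so ord_79(20) = 39 ≠ 78 and 20 is not a primitive root.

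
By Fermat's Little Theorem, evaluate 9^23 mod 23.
By Fermat: 9^{22} ≡ 1 (mod 23). So 9^{23} = 9^{22} · 9^{1} ≡ 9^{1} ≡ 9 (mod 23)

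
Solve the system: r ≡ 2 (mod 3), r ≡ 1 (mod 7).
M = 3 × 7 = 21. M₁ = 7, y₁ ≡ 1 (mod 3). M₂ = 3, y₂ ≡ 5 (mod 7). r = 2×7×1 + 1×3×5 ≡ 8 (mod 21)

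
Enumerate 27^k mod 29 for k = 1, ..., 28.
27^1, 27^2, ..., 27^{28} mod 29: [27, 4, 21, 16, 26, 6, 17, 24, 10, 9, 11, 7, 15, 28, 2, 25, 8, 13, 3, 23, 12, 5, 19, 20, 18, 22, 14, 1]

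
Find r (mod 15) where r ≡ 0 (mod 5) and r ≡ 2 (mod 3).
M = 5 × 3 = 15. M₁ = 3, y₁ ≡ 2 (mod 5). M₂ = 5, y₂ ≡ 2 (mod 3). r = 0×3×2 + 2×5×2 ≡ 5 (mod 15)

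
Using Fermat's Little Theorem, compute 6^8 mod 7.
By Fermat: 6^{6} ≡ 1 mod 7. So 6^{8} = 6^{6} · 6^{2} ≡ 6^{2} ≡ 1 mod 7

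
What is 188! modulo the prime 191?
(190)! = (188)! × (189) × (190) ≡ -1 mod 191. So (188)! ≡ -1 × [(190)(189)]^(-1) ≡ 95 mod 191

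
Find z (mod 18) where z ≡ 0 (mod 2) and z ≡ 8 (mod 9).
M = 2 × 9 = 18. M₁ = 9, y₁ ≡ 1 (mod 2). M₂ = 2, y₂ ≡ 5 (mod 9). z = 0×9×1 + 8×2×5 ≡ 8 (mod 18)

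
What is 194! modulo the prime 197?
(196)! = (194)! × (195) × (196) ≡ -1 mod 197. So (194)! ≡ -1 × [(196)(195)]^(-1) ≡ 98 mod 197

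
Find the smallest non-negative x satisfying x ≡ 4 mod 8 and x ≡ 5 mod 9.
M = 8 × 9 = 72. M₁ = 9, y₁ ≡ 1 mod 8. M₂ = 8, y₂ ≡ 8 mod 9. x = 4×9×1 + 5×8×8 ≡ 68 mod 72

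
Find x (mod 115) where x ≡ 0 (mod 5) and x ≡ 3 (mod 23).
M = 5 × 23 = 115. M₁ = 23, y₁ ≡ 2 (mod 5). M₂ = 5, y₂ ≡ 14 (mod 23). x = 0×23×2 + 3×5×14 ≡ 95 (mod 115)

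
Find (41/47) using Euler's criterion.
(41/47) = 41^{23} mod 47 = -1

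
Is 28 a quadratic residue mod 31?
By Euler's criterion: 28^{15} ≡ 1 mod 31. Since this equals 1, 28 is a QR.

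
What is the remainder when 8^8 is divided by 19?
By repeated squaring (mod 19): 8^{1}≡8, 8^{2}≡7, 8^{4}≡11, 8^{8}≡7. So 8^{8} ≡ 7 (mod 19)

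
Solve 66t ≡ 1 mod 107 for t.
Since 107 is prime, by Fermat 66^(-1) ≡ 66^{105} ≡ 60 mod 107. Verify: 66 × 60 = 3960 ≡ 1 mod 107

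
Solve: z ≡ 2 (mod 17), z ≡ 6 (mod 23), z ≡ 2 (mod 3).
M = 17 × 23 × 3 = 1173. M₁ = 69, y₁ ≡ 1 (mod 17). M₂ = 51, y₂ ≡ 14 (mod 23). M₃ = 391, y₃ ≡ 1 (mod 3). z = 2×69×1 + 6×51×14 + 2×391×1 ≡ 512 (mod 1173)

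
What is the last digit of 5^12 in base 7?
Using Fermat: 5^{6} ≡ 1 mod 7. 12 ≡ 0 mod 6. So 5^{12} ≡ 5^{0} ≡ 1 mod 7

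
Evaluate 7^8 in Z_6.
By repeated squaring mod 6: 7^{1}≡1, 7^{2}≡1, 7^{4}≡1, 7^{8}≡1. So 7^{8} ≡ 1 mod 6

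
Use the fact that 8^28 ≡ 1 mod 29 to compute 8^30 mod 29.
By Fermat: 8^{28} ≡ 1 mod 29. So 8^{30} = 8^{28} · 8^{2} ≡ 8^{2} ≡ 6 mod 29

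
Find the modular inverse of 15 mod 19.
Since 19 is prime, by Fermat 15^(-1) ≡ 15^{17} ≡ 14 (mod 19). Verify: 15 × 14 = 210 ≡ 1 (mod 19)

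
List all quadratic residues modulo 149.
Quadratic residues modulo 149: {1, 4, 5, 6, 7, 9, 16, 17, 19, 20, 22, 24, 25, 26, 28, 29, 30, 31, 33, 35, 36, 37, 39, 42, 45, 46, 47, 49, 53, 54, 61, 63, 64, 67, 68, 69, 73, 76, 80, 81, 82, 85, 86, 88, 95, 96, 100, 102, 103, 104, 107, 110, 112, 113, 114, 116, 118, 119, 120, 121, 123, 124, 125, 127, 129, 130, 132, 133, 140, 142, 143, 144, 145, 148}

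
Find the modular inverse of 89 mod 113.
Since 113 is prime, by Fermat 89^(-1) ≡ 89^{111} ≡ 80 mod 113. Verify: 89 × 80 = 7120 ≡ 1 mod 113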